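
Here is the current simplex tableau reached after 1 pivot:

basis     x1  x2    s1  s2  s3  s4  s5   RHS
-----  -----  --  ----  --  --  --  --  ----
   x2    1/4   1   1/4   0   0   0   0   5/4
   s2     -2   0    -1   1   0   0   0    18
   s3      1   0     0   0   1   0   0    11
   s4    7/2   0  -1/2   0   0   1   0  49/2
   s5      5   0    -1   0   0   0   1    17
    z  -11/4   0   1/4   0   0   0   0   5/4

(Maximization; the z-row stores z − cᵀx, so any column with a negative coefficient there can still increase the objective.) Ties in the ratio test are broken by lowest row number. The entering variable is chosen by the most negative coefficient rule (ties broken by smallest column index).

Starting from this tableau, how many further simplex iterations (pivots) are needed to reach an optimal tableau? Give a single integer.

pivot: x1 in, s5 out → z = 53/5
pivot: s1 in, x2 out → z = 11
No improving column remains; optimal.

2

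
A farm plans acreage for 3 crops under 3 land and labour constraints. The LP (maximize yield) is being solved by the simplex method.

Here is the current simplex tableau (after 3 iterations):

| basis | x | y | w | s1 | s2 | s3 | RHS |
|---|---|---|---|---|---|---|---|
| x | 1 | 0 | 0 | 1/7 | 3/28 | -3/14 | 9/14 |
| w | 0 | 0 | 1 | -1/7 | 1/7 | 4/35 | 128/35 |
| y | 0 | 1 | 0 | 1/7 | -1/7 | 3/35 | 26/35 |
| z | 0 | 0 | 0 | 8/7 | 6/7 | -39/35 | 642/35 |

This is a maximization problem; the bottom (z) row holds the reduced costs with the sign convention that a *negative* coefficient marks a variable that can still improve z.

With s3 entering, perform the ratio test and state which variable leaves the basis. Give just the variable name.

y

Ratios: row 1 (x): entry -3/14 ≤ 0, skip; row 2 (w): (128/35)/(4/35) = 32; row 3 (y): (26/35)/(3/35) = 26/3.
Minimum ratio 26/3 is in the y row, so y leaves.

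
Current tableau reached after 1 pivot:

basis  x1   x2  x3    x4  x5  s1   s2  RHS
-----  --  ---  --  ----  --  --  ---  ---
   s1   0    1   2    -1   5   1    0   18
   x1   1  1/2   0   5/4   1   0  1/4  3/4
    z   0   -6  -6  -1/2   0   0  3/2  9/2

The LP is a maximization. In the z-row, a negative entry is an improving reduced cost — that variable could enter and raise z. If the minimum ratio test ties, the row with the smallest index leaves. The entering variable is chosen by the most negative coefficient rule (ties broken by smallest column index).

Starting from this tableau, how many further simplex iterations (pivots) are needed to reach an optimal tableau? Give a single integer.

2

pivot: x2 in, x1 out → z = 27/2
pivot: x3 in, s1 out → z = 63
No improving column remains; optimal.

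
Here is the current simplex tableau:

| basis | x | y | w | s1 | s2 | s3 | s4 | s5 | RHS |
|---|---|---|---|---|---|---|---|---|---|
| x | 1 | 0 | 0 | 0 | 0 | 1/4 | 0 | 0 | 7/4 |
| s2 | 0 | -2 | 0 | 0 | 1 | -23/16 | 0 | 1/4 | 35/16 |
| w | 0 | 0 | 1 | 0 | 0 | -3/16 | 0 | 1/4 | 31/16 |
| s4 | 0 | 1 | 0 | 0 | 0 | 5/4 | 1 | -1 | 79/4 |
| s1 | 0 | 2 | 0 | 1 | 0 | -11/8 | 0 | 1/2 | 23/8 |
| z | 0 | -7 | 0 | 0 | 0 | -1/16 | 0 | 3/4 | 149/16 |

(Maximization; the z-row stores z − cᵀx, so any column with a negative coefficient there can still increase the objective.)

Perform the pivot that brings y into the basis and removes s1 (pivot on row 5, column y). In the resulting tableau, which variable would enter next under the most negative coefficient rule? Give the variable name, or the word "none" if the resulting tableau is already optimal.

s3

Pivot element 2. New z-row = old z-row − (-7)·(row 5/2).
Updated z-row coefficients: x: 0, y: 0, w: 0, s1: 7/2, s2: 0, s3: -39/8, s4: 0, s5: 5/2.
The most negative is -39/8 in column s3, so s3 would enter next.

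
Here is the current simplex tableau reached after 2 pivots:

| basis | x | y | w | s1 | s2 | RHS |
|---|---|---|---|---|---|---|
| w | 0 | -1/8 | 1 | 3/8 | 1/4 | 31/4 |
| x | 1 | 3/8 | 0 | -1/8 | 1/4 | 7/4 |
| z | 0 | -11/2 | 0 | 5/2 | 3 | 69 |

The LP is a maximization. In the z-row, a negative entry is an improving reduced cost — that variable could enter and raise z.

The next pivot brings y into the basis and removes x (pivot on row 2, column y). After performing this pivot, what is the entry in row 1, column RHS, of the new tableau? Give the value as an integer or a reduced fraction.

Pivot element is row 2, column y: 3/8.
Normalize row 2: new (row 2, RHS) = (7/4)/(3/8) = 14/3.
row 1 ← row 1 − (-1/8)·(new row 2): 31/4 − (-1/8)·(14/3) = 25/3.

25/3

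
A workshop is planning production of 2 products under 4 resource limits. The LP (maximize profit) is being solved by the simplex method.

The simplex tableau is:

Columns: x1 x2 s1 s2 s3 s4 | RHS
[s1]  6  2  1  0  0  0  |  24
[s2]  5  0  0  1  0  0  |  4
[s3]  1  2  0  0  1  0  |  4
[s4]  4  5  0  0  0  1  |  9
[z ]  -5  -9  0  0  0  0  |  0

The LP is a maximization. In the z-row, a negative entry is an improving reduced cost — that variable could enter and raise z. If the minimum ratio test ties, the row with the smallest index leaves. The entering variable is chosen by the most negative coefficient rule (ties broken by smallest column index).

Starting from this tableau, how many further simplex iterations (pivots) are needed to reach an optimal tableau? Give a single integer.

pivot: x2 in, s4 out → z = 81/5
No improving column remains; optimal.

1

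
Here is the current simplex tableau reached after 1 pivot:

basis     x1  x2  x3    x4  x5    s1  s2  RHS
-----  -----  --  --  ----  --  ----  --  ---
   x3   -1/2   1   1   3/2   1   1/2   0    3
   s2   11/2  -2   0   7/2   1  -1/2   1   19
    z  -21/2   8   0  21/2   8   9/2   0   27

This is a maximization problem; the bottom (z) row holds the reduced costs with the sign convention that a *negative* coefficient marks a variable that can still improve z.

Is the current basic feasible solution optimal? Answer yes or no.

Column x1 has objective-row coefficient -21/2, which is negative; an improving pivot exists, so not yet optimal.

no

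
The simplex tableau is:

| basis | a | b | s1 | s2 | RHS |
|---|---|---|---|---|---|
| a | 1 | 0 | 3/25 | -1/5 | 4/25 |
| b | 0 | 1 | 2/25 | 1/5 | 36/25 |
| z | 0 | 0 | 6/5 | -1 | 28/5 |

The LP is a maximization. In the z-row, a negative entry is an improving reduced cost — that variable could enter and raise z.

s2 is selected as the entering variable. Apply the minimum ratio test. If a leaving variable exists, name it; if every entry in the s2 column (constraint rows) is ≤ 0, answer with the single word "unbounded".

Ratios: row 1 (a): entry -1/5 ≤ 0, skip; row 2 (b): (36/25)/(1/5) = 36/5.
Minimum ratio is in the b row, so b leaves.

b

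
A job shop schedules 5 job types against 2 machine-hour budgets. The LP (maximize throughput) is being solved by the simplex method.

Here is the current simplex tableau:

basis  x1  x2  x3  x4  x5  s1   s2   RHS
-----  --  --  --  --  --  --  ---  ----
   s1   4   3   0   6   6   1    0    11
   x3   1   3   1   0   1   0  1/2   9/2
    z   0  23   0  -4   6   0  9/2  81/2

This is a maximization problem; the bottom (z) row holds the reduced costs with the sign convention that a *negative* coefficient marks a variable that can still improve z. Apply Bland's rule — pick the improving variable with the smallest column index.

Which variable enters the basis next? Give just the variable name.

Objective-row coefficients: x1: 0, x2: 23, x3: 0, x4: -4, x5: 6, s1: 0, s2: 9/2.
Improving columns: x4. Bland's rule picks the smallest column index → x4.

x4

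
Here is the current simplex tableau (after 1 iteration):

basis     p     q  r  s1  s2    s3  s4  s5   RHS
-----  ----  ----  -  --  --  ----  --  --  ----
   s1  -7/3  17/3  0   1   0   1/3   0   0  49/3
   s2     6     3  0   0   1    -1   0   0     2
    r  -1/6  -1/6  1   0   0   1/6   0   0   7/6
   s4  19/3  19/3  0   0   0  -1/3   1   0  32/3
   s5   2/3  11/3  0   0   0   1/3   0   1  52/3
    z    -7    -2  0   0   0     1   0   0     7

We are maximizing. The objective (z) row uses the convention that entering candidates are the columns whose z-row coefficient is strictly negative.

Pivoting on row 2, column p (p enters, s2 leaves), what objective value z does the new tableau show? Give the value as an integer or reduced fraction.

28/3

Minimum ratio for p: 2/6 = 1/3.
z changes by −(z-row coeff of p)·ratio = −(-7)·(1/3) = 7/3.
New z = 7 + (7/3) = 28/3.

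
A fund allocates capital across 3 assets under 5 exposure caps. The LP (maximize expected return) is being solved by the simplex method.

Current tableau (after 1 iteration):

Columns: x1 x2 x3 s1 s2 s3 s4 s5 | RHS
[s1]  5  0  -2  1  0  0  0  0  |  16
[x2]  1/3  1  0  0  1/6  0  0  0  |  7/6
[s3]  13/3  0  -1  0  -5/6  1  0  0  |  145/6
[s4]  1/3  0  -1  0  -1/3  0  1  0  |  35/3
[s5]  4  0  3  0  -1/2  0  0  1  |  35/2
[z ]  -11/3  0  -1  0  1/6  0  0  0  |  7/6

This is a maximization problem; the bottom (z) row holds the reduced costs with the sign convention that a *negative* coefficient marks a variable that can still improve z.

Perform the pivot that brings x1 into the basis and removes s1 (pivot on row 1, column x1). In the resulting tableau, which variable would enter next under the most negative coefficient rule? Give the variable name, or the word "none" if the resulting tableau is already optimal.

x3

Pivot element 5. New z-row = old z-row − (-11/3)·(row 1/5).
Updated z-row coefficients: x1: 0, x2: 0, x3: -37/15, s1: 11/15, s2: 1/6, s3: 0, s4: 0, s5: 0.
The most negative is -37/15 in column x3, so x3 would enter next.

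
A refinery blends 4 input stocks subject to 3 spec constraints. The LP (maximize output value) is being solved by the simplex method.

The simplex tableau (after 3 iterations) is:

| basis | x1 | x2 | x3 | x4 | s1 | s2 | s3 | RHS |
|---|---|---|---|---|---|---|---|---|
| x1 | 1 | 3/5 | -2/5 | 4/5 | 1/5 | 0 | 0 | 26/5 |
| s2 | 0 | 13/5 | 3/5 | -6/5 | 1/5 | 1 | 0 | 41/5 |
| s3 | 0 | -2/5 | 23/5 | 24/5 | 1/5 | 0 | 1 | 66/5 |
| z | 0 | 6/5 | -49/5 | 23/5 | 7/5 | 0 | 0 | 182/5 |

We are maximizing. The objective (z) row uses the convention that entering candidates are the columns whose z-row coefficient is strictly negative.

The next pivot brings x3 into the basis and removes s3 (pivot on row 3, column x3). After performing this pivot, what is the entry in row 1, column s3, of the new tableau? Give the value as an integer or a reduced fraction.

2/23

Pivot element is row 3, column x3: 23/5.
Normalize row 3: new (row 3, s3) = 1/(23/5) = 5/23.
row 1 ← row 1 − (-2/5)·(new row 3): 0 − (-2/5)·(5/23) = 2/23.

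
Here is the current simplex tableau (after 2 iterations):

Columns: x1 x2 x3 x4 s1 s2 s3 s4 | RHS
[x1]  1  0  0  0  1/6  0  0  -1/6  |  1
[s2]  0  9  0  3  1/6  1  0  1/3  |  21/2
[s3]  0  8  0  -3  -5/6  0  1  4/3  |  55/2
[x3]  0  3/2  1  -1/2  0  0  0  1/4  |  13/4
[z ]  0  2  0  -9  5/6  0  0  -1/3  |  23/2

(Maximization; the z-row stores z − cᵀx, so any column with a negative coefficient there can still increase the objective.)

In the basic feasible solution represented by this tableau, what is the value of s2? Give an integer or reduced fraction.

21/2

s2 is basic (row 2); its value is the RHS of that row: 21/2.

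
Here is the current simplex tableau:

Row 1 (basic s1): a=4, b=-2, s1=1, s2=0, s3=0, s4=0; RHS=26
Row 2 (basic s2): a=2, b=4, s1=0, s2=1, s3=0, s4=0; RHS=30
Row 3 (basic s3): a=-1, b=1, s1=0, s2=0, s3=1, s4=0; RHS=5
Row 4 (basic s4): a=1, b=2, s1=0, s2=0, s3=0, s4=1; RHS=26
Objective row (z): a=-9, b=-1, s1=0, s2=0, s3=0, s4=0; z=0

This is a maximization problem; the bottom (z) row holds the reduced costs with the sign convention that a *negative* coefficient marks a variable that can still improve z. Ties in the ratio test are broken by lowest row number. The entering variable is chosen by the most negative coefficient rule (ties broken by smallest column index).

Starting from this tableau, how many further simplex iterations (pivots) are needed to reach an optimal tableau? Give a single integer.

2

pivot: a in, s1 out → z = 117/2
pivot: b in, s2 out → z = 386/5
No improving column remains; optimal.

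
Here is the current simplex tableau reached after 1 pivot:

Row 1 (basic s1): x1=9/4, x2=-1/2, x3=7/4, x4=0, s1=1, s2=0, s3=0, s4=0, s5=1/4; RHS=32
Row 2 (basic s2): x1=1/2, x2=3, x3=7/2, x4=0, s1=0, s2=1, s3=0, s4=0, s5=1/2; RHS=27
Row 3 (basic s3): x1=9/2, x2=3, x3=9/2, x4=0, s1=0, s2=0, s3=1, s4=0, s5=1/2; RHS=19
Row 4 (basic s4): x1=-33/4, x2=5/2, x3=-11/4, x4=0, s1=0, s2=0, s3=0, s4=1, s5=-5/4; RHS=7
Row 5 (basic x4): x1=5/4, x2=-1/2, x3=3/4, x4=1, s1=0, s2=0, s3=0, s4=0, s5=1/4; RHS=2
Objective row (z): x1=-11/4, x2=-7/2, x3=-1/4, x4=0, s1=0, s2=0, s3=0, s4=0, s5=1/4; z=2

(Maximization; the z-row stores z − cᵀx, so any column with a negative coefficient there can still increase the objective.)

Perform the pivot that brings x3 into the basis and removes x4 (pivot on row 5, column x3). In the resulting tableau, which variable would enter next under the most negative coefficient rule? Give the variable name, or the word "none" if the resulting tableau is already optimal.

Pivot element 3/4. New z-row = old z-row − (-1/4)·(row 5/(3/4)).
Updated z-row coefficients: x1: -7/3, x2: -11/3, x3: 0, x4: 1/3, s1: 0, s2: 0, s3: 0, s4: 0, s5: 1/3.
The most negative is -11/3 in column x2, so x2 would enter next.

x2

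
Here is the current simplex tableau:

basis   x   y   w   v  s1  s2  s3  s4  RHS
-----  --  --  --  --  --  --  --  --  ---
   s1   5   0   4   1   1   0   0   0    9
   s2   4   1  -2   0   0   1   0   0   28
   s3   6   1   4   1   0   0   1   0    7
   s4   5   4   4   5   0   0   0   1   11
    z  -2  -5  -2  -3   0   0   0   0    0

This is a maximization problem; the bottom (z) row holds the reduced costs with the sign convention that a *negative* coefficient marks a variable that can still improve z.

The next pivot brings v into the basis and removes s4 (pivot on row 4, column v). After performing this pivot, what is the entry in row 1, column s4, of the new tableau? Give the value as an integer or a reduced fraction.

Pivot element is row 4, column v: 5.
Normalize row 4: new (row 4, s4) = 1/5 = 1/5.
row 1 ← row 1 − 1·(new row 4): 0 − 1·(1/5) = -1/5.

-1/5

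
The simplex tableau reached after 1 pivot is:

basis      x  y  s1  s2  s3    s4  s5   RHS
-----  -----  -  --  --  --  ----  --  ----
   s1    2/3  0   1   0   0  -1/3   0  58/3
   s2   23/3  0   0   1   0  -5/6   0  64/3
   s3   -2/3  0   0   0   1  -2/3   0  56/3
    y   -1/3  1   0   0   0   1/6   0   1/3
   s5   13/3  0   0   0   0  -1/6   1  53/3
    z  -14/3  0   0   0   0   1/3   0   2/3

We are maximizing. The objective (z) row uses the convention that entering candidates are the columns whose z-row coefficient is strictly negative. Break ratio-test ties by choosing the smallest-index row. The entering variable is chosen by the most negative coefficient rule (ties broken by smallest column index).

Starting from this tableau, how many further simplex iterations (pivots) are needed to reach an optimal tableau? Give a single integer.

2

pivot: x in, s2 out → z = 314/23
pivot: s4 in, y out → z = 46/3
No improving column remains; optimal.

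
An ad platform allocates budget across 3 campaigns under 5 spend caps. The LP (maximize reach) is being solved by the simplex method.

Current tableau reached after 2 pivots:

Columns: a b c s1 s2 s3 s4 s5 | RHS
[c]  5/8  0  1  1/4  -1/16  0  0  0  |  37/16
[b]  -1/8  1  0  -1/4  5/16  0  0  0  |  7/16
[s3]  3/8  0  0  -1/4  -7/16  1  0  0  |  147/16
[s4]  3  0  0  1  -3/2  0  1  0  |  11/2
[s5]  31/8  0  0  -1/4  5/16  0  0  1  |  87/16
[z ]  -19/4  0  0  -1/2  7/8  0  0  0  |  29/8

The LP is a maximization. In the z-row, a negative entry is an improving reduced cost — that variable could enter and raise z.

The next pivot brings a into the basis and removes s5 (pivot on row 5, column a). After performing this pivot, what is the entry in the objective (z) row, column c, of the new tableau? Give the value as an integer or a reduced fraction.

0

Pivot element is row 5, column a: 31/8.
Normalize row 5: new (row 5, c) = 0/(31/8) = 0.
z-row ← z-row − (-19/4)·(new row 5): 0 − (-19/4)·0 = 0.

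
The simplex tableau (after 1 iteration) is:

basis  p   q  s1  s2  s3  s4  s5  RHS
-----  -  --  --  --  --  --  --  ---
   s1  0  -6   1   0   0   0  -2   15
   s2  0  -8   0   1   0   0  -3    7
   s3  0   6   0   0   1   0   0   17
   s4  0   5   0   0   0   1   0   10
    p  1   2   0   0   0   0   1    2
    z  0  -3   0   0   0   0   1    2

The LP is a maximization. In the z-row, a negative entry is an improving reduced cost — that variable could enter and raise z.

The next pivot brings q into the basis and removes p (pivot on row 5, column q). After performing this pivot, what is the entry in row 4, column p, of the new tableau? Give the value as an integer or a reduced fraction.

-5/2

Pivot element is row 5, column q: 2.
Normalize row 5: new (row 5, p) = 1/2 = 1/2.
row 4 ← row 4 − 5·(new row 5): 0 − 5·(1/2) = -5/2.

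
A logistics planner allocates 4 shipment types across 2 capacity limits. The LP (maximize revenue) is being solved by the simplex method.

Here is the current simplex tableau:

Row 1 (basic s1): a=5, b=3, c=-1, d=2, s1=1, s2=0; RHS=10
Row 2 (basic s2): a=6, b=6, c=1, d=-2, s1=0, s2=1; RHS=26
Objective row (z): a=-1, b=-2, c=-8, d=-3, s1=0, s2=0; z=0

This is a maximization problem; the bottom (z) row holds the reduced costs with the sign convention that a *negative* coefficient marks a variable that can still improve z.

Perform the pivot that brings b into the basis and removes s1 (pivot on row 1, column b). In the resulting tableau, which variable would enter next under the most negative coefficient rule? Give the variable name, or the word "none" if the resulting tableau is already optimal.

c

Pivot element 3. New z-row = old z-row − (-2)·(row 1/3).
Updated z-row coefficients: a: 7/3, b: 0, c: -26/3, d: -5/3, s1: 2/3, s2: 0.
The most negative is -26/3 in column c, so c would enter next.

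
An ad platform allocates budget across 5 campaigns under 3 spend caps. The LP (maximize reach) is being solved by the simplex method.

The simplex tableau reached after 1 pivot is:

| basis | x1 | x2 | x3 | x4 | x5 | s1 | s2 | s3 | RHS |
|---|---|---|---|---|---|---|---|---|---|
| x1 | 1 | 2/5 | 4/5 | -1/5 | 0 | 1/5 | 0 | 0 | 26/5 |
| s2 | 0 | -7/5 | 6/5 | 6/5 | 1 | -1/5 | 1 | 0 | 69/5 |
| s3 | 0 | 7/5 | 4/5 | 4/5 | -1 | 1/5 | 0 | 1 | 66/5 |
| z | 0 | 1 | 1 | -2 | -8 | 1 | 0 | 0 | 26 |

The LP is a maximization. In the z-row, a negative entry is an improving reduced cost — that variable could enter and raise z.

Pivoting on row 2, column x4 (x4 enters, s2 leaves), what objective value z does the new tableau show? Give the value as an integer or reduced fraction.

Minimum ratio for x4: (69/5)/(6/5) = 23/2.
z changes by −(z-row coeff of x4)·ratio = −(-2)·(23/2) = 23.
New z = 26 + 23 = 49.

49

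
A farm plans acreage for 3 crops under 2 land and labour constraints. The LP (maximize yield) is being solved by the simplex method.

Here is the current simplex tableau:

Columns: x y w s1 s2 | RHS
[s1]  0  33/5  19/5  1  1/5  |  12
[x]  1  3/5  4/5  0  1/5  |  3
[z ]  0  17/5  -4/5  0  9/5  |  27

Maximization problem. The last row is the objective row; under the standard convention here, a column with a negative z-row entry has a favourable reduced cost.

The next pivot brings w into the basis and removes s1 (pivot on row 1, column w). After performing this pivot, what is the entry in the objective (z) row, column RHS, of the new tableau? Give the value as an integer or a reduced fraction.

561/19

Pivot element is row 1, column w: 19/5.
Normalize row 1: new (row 1, RHS) = 12/(19/5) = 60/19.
z-row ← z-row − (-4/5)·(new row 1): 27 − (-4/5)·(60/19) = 561/19.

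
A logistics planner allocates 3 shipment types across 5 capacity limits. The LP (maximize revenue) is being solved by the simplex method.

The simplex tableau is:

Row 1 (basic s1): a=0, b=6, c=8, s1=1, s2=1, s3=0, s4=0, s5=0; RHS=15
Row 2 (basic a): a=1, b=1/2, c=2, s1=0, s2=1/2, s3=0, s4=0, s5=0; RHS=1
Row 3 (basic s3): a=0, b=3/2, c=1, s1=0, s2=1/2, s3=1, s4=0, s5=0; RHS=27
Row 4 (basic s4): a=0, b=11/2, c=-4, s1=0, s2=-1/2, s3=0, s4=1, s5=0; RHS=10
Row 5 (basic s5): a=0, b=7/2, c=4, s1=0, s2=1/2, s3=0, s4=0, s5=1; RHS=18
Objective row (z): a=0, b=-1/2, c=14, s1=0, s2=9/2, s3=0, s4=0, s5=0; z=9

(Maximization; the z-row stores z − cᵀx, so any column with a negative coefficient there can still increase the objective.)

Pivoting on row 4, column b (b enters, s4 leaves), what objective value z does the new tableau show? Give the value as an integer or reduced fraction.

Minimum ratio for b: 10/(11/2) = 20/11.
z changes by −(z-row coeff of b)·ratio = −(-1/2)·(20/11) = 10/11.
New z = 9 + (10/11) = 109/11.

109/11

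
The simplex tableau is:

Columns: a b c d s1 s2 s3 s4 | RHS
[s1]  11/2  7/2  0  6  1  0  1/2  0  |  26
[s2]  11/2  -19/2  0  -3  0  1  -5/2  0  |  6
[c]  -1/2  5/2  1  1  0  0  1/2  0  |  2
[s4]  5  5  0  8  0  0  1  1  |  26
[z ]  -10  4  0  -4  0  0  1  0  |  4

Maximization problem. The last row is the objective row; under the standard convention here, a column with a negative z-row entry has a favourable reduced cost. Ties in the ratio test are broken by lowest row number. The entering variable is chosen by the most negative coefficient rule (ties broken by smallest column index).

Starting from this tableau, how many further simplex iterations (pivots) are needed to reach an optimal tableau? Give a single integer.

3

pivot: a in, s2 out → z = 164/11
pivot: b in, s4 out → z = 2618/75
pivot: s3 in, b out → z = 223/6
No improving column remains; optimal.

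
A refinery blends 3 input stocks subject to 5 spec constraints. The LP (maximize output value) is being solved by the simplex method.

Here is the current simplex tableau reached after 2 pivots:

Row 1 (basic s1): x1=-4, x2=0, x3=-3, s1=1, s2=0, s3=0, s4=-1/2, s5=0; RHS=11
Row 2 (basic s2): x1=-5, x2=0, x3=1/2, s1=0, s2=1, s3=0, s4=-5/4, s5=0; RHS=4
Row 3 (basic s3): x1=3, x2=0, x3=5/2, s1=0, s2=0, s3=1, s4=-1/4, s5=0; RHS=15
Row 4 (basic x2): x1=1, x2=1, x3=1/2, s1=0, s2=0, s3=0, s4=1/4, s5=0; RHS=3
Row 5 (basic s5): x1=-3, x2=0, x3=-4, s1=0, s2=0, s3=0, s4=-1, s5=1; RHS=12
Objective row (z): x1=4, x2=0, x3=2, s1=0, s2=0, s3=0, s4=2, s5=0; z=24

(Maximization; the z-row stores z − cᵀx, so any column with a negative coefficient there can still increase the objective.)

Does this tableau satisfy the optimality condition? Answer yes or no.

yes

No objective-row coefficient is strictly negative, so no entering variable exists; the tableau is optimal.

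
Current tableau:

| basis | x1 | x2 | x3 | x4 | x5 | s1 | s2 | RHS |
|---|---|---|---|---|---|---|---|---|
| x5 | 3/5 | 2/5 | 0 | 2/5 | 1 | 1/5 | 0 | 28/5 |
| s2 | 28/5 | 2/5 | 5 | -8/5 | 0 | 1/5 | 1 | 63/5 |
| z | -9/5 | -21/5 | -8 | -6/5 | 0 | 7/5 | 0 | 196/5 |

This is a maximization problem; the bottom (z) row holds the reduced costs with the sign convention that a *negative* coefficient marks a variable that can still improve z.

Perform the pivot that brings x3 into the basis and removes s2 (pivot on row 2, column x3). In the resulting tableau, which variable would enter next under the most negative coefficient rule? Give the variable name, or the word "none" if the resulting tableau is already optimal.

x4

Pivot element 5. New z-row = old z-row − (-8)·(row 2/5).
Updated z-row coefficients: x1: 179/25, x2: -89/25, x3: 0, x4: -94/25, x5: 0, s1: 43/25, s2: 8/5.
The most negative is -94/25 in column x4, so x4 would enter next.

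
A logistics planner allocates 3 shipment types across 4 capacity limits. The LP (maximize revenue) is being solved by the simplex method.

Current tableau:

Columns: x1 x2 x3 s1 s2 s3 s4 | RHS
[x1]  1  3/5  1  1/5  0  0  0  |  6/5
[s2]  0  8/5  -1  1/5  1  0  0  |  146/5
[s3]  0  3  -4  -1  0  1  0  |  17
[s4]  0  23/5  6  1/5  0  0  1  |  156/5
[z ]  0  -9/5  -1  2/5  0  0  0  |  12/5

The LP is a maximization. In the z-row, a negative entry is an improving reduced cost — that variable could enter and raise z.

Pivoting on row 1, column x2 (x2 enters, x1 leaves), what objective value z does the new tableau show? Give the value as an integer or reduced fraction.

Minimum ratio for x2: (6/5)/(3/5) = 2.
z changes by −(z-row coeff of x2)·ratio = −(-9/5)·2 = 18/5.
New z = 12/5 + (18/5) = 6.

6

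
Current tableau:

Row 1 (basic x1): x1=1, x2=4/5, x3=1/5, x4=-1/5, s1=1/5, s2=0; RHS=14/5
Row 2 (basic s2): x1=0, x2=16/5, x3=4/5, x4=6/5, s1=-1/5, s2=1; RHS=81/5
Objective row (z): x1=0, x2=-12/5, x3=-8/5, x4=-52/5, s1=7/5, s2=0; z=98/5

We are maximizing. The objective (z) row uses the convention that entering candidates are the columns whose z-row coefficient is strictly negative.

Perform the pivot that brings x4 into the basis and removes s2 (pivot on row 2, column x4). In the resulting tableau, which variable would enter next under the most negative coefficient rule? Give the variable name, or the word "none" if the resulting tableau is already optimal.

Pivot element 6/5. New z-row = old z-row − (-52/5)·(row 2/(6/5)).
Updated z-row coefficients: x1: 0, x2: 76/3, x3: 16/3, x4: 0, s1: -1/3, s2: 26/3.
The most negative is -1/3 in column s1, so s1 would enter next.

s1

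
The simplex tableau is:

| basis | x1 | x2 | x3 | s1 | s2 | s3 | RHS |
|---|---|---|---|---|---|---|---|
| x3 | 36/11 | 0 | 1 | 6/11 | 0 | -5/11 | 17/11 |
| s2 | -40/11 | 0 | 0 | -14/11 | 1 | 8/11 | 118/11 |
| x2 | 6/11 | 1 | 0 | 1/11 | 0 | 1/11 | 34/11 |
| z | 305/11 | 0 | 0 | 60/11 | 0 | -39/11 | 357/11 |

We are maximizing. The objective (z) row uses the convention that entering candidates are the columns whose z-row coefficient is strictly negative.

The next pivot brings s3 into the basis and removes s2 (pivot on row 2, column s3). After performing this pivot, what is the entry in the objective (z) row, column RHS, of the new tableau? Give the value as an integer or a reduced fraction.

339/4

Pivot element is row 2, column s3: 8/11.
Normalize row 2: new (row 2, RHS) = (118/11)/(8/11) = 59/4.
z-row ← z-row − (-39/11)·(new row 2): 357/11 − (-39/11)·(59/4) = 339/4.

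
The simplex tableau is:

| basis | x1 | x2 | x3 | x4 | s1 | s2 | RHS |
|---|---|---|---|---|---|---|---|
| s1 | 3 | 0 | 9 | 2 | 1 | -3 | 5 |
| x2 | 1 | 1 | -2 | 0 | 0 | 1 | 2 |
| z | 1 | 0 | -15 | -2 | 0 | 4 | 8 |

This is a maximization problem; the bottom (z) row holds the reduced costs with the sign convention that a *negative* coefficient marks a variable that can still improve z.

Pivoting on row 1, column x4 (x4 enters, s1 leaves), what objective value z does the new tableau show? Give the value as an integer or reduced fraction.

Minimum ratio for x4: 5/2 = 5/2.
z changes by −(z-row coeff of x4)·ratio = −(-2)·(5/2) = 5.
New z = 8 + 5 = 13.

13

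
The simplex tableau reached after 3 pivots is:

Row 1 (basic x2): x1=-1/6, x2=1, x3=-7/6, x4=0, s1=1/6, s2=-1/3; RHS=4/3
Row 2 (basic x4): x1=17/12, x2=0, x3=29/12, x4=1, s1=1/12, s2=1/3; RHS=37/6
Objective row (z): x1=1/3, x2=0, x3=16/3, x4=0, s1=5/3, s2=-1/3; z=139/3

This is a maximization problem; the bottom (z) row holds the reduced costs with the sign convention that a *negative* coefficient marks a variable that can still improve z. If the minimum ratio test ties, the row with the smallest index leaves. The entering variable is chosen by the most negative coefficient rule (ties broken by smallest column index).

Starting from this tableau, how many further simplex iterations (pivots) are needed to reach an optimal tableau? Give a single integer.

pivot: s2 in, x4 out → z = 105/2
No improving column remains; optimal.

1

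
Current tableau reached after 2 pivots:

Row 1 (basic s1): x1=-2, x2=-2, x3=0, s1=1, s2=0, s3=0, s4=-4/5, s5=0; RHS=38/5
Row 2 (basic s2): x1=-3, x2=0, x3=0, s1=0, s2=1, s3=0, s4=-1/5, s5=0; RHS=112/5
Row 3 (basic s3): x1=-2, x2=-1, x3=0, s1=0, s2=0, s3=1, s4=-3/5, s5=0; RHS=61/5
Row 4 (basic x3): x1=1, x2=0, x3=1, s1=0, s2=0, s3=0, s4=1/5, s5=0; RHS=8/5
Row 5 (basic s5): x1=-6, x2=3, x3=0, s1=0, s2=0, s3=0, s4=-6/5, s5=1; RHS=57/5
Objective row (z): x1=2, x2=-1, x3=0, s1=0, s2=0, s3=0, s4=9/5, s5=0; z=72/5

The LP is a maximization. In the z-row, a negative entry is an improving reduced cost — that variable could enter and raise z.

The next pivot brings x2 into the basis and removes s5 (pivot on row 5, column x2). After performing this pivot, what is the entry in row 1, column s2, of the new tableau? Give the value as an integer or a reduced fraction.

Pivot element is row 5, column x2: 3.
Normalize row 5: new (row 5, s2) = 0/3 = 0.
row 1 ← row 1 − (-2)·(new row 5): 0 − (-2)·0 = 0.

0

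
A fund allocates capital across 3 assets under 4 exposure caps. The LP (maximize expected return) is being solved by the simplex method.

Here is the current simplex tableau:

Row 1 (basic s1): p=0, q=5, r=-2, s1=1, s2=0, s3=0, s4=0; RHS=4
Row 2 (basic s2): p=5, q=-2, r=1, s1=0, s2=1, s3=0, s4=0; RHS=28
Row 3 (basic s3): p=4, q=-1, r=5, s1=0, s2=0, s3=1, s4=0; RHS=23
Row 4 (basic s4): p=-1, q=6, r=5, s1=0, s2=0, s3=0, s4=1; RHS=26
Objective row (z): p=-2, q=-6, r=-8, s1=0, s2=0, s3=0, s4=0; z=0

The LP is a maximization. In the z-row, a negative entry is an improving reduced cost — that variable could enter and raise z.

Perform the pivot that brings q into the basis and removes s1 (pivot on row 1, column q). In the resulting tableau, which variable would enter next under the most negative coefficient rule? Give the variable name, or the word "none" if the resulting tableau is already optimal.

Pivot element 5. New z-row = old z-row − (-6)·(row 1/5).
Updated z-row coefficients: p: -2, q: 0, r: -52/5, s1: 6/5, s2: 0, s3: 0, s4: 0.
The most negative is -52/5 in column r, so r would enter next.

r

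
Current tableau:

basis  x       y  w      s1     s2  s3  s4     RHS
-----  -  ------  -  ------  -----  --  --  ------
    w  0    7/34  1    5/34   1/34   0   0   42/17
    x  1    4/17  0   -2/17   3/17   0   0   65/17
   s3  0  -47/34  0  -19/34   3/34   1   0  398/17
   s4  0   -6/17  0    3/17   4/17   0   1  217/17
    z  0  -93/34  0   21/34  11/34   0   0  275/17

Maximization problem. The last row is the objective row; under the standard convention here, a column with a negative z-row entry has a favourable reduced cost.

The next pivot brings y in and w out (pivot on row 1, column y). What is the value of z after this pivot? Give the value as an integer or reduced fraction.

49

Minimum ratio for y: (42/17)/(7/34) = 12.
z changes by −(z-row coeff of y)·ratio = −(-93/34)·12 = 558/17.
New z = 275/17 + (558/17) = 49.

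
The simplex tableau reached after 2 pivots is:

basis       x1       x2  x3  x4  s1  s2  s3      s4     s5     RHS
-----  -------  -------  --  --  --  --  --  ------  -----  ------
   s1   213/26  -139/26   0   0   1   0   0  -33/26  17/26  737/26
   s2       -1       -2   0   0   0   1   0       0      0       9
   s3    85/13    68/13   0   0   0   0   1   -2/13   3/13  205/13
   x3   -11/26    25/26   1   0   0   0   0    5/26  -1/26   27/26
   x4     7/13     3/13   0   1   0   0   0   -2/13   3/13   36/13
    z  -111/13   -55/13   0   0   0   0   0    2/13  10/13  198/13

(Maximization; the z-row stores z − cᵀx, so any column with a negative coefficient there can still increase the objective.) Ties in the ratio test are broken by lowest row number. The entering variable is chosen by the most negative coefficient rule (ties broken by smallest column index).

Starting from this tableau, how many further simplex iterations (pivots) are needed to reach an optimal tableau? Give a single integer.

2

pivot: x1 in, s3 out → z = 609/17
pivot: s4 in, x3 out → z = 1127/31
No improving column remains; optimal.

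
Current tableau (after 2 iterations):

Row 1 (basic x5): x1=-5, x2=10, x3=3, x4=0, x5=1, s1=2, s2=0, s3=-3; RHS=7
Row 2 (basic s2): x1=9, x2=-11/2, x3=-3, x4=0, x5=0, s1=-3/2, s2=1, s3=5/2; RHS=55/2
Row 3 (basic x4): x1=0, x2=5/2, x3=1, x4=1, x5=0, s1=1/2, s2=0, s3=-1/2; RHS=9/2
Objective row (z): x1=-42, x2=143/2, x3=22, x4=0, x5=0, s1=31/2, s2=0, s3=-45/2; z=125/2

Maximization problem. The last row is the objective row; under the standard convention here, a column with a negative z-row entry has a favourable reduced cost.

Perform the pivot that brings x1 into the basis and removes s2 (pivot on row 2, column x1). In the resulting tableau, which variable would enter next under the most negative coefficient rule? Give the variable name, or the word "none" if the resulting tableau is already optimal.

s3

Pivot element 9. New z-row = old z-row − (-42)·(row 2/9).
Updated z-row coefficients: x1: 0, x2: 275/6, x3: 8, x4: 0, x5: 0, s1: 17/2, s2: 14/3, s3: -65/6.
The most negative is -65/6 in column s3, so s3 would enter next.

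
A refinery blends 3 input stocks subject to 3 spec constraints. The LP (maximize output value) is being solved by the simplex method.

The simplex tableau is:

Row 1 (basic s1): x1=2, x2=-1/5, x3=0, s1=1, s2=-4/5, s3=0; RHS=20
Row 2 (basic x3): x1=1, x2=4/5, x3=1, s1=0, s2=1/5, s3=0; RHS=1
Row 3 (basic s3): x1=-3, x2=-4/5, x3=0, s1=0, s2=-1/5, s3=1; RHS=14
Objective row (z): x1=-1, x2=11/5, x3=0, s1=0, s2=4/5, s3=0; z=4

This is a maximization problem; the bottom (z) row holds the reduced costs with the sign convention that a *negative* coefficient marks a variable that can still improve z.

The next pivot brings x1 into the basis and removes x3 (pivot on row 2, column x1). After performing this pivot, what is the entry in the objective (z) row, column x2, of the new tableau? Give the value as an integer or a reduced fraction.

Pivot element is row 2, column x1: 1.
Normalize row 2: new (row 2, x2) = (4/5)/1 = 4/5.
z-row ← z-row − (-1)·(new row 2): 11/5 − (-1)·(4/5) = 3.

3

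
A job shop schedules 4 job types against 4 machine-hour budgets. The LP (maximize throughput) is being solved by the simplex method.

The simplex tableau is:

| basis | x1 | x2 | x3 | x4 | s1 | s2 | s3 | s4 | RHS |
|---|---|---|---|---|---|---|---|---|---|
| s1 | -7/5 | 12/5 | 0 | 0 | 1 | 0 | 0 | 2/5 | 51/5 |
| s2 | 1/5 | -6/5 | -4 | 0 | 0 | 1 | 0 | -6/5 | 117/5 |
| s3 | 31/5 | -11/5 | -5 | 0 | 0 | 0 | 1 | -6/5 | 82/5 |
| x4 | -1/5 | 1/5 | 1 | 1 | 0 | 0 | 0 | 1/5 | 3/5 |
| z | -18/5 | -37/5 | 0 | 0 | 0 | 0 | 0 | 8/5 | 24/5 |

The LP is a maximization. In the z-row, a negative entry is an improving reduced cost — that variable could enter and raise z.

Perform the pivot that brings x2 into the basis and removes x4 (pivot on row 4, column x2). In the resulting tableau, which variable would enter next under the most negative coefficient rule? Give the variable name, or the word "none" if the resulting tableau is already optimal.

x1

Pivot element 1/5. New z-row = old z-row − (-37/5)·(row 4/(1/5)).
Updated z-row coefficients: x1: -11, x2: 0, x3: 37, x4: 37, s1: 0, s2: 0, s3: 0, s4: 9.
The most negative is -11 in column x1, so x1 would enter next.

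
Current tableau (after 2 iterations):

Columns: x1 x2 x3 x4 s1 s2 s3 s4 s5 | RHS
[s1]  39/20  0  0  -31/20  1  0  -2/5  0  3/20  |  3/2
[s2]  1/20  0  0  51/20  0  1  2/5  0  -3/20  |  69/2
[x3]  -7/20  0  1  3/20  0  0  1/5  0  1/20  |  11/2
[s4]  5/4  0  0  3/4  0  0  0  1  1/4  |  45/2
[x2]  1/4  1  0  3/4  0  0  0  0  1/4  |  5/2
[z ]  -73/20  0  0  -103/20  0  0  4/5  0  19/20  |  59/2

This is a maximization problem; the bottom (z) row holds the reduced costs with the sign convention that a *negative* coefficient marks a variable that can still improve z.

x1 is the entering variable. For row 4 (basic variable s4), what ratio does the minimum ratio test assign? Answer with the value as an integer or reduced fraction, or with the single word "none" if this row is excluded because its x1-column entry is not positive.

Ratio = RHS / (x1 entry) = (45/2) / (5/4) = 18.

18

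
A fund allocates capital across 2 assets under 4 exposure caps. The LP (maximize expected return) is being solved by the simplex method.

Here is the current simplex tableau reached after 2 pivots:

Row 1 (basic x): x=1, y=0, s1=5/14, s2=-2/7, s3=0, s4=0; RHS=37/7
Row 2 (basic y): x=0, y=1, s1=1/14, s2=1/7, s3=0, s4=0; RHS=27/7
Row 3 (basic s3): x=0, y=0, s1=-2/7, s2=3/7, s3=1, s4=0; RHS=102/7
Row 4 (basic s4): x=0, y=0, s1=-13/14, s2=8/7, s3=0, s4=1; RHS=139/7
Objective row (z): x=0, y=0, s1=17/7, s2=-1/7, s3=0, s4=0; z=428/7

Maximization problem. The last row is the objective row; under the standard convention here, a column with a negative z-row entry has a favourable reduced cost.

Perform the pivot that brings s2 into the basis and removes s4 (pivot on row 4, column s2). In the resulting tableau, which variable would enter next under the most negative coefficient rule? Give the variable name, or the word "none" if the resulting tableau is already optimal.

Pivot element 8/7. New z-row = old z-row − (-1/7)·(row 4/(8/7)).
Updated z-row coefficients: x: 0, y: 0, s1: 37/16, s2: 0, s3: 0, s4: 1/8.
No coefficient is strictly negative; the tableau after this pivot is optimal.

none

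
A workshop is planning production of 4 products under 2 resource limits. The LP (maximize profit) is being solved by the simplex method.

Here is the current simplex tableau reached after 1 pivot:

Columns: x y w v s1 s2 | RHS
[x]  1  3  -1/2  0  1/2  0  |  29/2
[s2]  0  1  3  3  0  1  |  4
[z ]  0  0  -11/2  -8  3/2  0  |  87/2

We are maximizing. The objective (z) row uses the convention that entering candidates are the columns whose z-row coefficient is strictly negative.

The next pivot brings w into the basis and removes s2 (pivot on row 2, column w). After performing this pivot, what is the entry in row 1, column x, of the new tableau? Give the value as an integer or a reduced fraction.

1

Pivot element is row 2, column w: 3.
Normalize row 2: new (row 2, x) = 0/3 = 0.
row 1 ← row 1 − (-1/2)·(new row 2): 1 − (-1/2)·0 = 1.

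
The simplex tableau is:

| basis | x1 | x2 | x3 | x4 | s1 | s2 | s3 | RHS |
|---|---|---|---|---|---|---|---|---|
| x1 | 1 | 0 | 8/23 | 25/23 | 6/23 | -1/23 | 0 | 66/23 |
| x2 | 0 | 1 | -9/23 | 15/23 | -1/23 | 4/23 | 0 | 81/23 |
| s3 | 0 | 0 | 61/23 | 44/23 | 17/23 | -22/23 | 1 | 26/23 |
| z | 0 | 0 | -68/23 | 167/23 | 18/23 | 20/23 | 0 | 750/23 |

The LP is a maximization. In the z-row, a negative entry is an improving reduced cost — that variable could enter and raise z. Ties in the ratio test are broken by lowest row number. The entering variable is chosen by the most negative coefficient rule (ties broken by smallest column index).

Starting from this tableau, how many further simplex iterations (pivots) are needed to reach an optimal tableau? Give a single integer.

pivot: x3 in, s3 out → z = 2066/61
pivot: s2 in, x1 out → z = 202/5
No improving column remains; optimal.

2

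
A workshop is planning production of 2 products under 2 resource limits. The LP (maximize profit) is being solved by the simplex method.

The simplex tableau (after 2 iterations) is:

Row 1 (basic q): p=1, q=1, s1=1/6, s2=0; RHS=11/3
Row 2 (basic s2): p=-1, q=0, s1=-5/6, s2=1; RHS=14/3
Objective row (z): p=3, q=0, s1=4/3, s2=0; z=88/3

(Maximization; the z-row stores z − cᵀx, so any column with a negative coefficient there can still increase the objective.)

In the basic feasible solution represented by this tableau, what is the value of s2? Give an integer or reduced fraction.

14/3

s2 is basic (row 2); its value is the RHS of that row: 14/3.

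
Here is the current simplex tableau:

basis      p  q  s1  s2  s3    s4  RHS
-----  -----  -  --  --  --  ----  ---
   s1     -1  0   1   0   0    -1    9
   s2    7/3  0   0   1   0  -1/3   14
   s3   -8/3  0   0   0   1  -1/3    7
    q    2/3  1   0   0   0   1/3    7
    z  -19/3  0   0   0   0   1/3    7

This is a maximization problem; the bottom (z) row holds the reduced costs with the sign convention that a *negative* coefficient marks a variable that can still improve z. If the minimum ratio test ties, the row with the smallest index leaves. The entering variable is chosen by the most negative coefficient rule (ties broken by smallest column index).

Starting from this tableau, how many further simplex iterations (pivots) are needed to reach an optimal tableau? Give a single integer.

2

pivot: p in, s2 out → z = 45
pivot: s4 in, q out → z = 49
No improving column remains; optimal.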